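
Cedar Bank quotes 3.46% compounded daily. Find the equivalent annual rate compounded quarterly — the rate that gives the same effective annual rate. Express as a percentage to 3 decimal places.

3.475%

EAR = (1 + 0.0346/365)^365 − 1 = 0.035204.
Solve (1 + r/4)^4 = 1.035204: r/4 = 1.035204^(1/4) − 1 = 0.008687, so r = 0.034748 = 3.475%.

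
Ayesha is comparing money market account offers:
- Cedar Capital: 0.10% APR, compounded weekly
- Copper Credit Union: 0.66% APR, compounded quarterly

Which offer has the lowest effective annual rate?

Cedar Capital

Cedar Capital: (1 + 0.0010/52)^52 − 1 = 0.100%
Copper Credit Union: (1 + 0.0066/4)^4 − 1 = 0.662%
The lowest effective annual rate is Cedar Capital at 0.100%.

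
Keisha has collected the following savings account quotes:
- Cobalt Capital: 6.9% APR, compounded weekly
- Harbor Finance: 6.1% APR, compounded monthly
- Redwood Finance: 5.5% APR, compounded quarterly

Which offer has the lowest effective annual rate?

Cobalt Capital: (1 + 0.069/52)^52 − 1 = 7.139%
Harbor Finance: (1 + 0.061/12)^12 − 1 = 6.273%
Redwood Finance: (1 + 0.055/4)^4 − 1 = 5.614%
The lowest effective annual rate is Redwood Finance at 5.614%.

Redwood Finance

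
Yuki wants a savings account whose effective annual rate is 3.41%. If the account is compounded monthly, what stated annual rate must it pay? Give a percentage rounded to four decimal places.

3.3578%

(1 + r/12)^12 − 1 = 0.0341, so 1 + r/12 = 1.0341^(1/12).
r/12 = 0.002798, so r = 0.033578 = 3.3578%.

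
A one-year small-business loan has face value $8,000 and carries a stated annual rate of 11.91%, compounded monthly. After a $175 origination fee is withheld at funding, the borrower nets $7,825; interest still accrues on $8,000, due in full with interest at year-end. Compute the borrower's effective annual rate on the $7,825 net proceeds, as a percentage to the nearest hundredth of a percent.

Amount owed after one year: 8,000 × (1 + 0.1191/12)^12 = 8,000 × 1.125821 = $9,006.57.
Effective rate on net proceeds: 9,006.57 / 7,825 − 1 = 0.150999 = 15.10%.

15.10%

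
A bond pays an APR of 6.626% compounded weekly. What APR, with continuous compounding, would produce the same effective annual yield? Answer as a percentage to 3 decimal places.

EAR = (1 + 0.06626/52)^52 − 1 = 0.068459.
Equivalent continuous rate: r = ln(1 + 0.068459) = 0.066218 = 6.622%.

6.622%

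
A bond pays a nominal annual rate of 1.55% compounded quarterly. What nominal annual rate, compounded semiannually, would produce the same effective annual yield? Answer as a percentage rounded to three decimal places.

1.553%

EAR = (1 + 0.0155/4)^4 − 1 = 0.015590.
Solve (1 + r/2)^2 = 1.015590: r/2 = 1.015590^(1/2) − 1 = 0.007765, so r = 0.015530 = 1.553%.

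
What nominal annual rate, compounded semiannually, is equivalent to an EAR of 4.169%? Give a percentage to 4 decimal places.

4.1264%

(1 + r/2)^2 − 1 = 0.04169, so 1 + r/2 = 1.04169^(1/2).
r/2 = 0.020632, so r = 0.041264 = 4.1264%.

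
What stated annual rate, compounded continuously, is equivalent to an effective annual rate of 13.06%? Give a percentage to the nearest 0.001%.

Continuous: nominal r satisfies e^r − 1 = 0.1306.
r = ln(1 + 0.1306) = ln(1.1306) = 0.122748 = 12.275%.

12.275%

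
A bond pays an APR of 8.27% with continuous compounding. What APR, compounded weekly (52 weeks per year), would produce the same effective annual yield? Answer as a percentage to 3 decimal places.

8.277%

EAR under continuous compounding: e^0.0827 − 1 = 0.086216.
Solve (1 + r/52)^52 = 1.086216: r/52 = 1.086216^(1/52) − 1 = 0.001592, so r = 0.082766 = 8.277%.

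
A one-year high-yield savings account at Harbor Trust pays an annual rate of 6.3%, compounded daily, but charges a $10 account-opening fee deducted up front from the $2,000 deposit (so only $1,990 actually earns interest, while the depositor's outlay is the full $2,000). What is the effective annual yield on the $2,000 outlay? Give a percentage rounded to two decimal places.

Value after one year: 1,990 × (1 + 0.063/365)^365 = 1,990 × 1.065021 = $2,119.39.
Effective yield on the $2,000 outlay: 2,119.39 / 2,000 − 1 = 0.059696 = 5.97%.

5.97%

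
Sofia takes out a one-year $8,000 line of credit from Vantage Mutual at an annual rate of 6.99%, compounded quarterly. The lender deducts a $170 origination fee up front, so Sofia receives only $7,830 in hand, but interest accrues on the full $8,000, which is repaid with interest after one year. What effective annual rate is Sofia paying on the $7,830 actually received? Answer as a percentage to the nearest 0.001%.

9.502%

Amount owed after one year: 8,000 × (1 + 0.0699/4)^4 = 8,000 × 1.071754 = $8,574.03.
Effective rate on net proceeds: 8,574.03 / 7,830 − 1 = 0.095023 = 9.502%.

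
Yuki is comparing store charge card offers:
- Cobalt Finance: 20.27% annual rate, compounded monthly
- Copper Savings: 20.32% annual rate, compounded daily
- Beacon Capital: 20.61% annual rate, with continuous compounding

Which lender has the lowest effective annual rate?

Cobalt Finance: (1 + 0.2027/12)^12 − 1 = 22.263%
Copper Savings: (1 + 0.2032/365)^365 − 1 = 22.525%
Beacon Capital: e^0.2061 − 1 = 22.888%
The lowest effective annual rate is Cobalt Finance at 22.263%.

Cobalt Finance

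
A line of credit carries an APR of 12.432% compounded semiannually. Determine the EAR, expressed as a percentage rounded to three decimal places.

EAR = (1 + 0.12432/2)^2 − 1.
= (1 + 0.062160)^2 − 1 = 1.128184 − 1 = 12.818%.

12.818%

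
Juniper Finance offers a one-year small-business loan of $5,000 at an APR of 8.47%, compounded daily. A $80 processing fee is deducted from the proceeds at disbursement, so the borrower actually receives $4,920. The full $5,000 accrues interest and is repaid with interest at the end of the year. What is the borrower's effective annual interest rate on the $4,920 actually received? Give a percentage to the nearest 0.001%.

Amount owed after one year: 5,000 × (1 + 0.0847/365)^365 = 5,000 × 1.088380 = $5,441.90.
Effective rate on net proceeds: 5,441.90 / 4,920 − 1 = 0.106077 = 10.608%.

10.608%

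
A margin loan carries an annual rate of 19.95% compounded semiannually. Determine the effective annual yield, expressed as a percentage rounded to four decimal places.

20.9450%

EAR = (1 + 0.1995/2)^2 − 1.
= 1.209450 − 1 = 20.9450%.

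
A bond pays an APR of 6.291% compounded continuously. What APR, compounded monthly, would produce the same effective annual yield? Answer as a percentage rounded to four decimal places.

6.3075%

EAR under continuous compounding: e^0.06291 − 1 = 0.064931.
Solve (1 + r/12)^12 = 1.064931: r/12 = 1.064931^(1/12) − 1 = 0.005256, so r = 0.063075 = 6.3075%.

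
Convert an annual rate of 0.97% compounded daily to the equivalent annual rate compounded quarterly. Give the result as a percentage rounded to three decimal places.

EAR = (1 + 0.0097/365)^365 − 1 = 0.009747.
Solve (1 + r/4)^4 = 1.009747: r/4 = 1.009747^(1/4) − 1 = 0.002428, so r = 0.009712 = 0.971%.

0.971%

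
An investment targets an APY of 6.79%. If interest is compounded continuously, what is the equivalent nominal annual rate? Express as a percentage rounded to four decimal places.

Continuous: nominal r satisfies e^r − 1 = 0.0679.
r = ln(1 + 0.0679) = ln(1.0679) = 0.065694 = 6.5694%.

6.5694%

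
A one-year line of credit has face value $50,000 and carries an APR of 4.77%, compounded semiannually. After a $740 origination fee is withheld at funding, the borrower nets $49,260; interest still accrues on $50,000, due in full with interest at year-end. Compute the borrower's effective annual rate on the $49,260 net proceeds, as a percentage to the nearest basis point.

Amount owed after one year: 50,000 × (1 + 0.0477/2)^2 = 50,000 × 1.048269 = $52,413.44.
Effective rate on net proceeds: 52,413.44 / 49,260 − 1 = 0.064016 = 6.40%.

6.40%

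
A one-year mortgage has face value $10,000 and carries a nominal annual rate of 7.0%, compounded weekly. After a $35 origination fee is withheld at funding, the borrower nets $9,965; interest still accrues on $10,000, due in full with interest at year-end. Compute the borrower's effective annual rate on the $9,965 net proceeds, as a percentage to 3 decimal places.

Amount owed after one year: 10,000 × (1 + 0.070/52)^52 = 10,000 × 1.072458 = $10,724.58.
Effective rate on net proceeds: 10,724.58 / 9,965 − 1 = 0.076224 = 7.622%.

7.622%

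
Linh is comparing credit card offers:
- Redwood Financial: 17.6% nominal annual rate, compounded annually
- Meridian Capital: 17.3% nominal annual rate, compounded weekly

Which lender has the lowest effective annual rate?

Redwood Financial: compounded annually, EAR = 17.600%
Meridian Capital: (1 + 0.173/52)^52 − 1 = 18.852%
The lowest effective annual rate is Redwood Financial at 17.600%.

Redwood Financial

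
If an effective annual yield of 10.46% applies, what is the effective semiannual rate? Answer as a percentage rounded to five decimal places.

5.09995%

The per-half-year rate i satisfies (1 + i)^2 = 1 + 0.1046.
i = 1.1046^(1/2) − 1 = 0.0509995 = 5.09995%.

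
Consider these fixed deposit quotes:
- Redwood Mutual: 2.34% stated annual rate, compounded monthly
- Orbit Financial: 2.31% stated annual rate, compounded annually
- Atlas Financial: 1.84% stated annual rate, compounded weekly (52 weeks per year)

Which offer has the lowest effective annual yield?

Atlas Financial

Redwood Mutual: (1 + 0.0234/12)^12 − 1 = 2.365%
Orbit Financial: compounded annually, EAR = 2.310%
Atlas Financial: (1 + 0.0184/52)^52 − 1 = 1.857%
The lowest effective annual rate is Atlas Financial at 1.857%.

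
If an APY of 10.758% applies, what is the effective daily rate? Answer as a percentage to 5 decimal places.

0.02800%

The per-day rate i satisfies (1 + i)^365 = 1 + 0.10758.
i = 1.10758^(1/365) − 1 = 0.0002800 = 0.02800%.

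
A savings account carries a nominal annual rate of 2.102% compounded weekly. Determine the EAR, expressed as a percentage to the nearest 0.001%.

EAR = (1 + 0.02102/52)^52 − 1.
= 1.021238 − 1 = 2.124%.

2.124%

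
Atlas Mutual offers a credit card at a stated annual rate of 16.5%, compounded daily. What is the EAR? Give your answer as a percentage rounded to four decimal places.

EAR = (1 + 0.165/365)^365 − 1.
= 1.179349 − 1 = 17.9349%.

17.9349%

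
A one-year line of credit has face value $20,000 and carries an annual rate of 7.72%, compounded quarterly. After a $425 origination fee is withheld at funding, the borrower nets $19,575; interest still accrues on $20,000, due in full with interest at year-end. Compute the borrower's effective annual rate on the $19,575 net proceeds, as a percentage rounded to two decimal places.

Amount owed after one year: 20,000 × (1 + 0.0772/4)^4 = 20,000 × 1.079464 = $21,589.28.
Effective rate on net proceeds: 21,589.28 / 19,575 − 1 = 0.102900 = 10.29%.

10.29%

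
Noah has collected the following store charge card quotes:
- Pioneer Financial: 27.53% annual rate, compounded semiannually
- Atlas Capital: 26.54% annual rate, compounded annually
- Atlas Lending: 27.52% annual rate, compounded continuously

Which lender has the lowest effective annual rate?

Atlas Capital

Pioneer Financial: (1 + 0.2753/2)^2 − 1 = 29.425%
Atlas Capital: compounded annually, EAR = 26.540%
Atlas Lending: e^0.2752 − 1 = 31.679%
The lowest effective annual rate is Atlas Capital at 26.540%.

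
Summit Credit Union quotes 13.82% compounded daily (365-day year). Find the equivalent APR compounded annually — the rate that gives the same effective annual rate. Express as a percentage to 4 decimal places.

14.8175%

EAR = (1 + 0.1382/365)^365 − 1 = 0.148175.
Compounded annually, the equivalent nominal rate is the EAR itself: 14.8175%.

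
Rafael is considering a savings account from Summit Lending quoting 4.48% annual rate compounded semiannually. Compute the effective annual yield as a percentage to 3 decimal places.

EAR = (1 + 0.0448/2)^2 − 1.
= (1 + 0.022400)^2 − 1 = 1.045302 − 1 = 4.530%.

4.530%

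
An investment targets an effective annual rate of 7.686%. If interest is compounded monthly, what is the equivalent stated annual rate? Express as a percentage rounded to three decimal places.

7.428%

(1 + r/12)^12 − 1 = 0.07686, so 1 + r/12 = 1.07686^(1/12).
r/12 = 0.006190, so r = 0.074278 = 7.428%.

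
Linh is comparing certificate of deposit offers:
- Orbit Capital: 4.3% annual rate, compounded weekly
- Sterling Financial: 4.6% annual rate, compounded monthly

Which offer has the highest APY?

Sterling Financial

Orbit Capital: (1 + 0.043/52)^52 − 1 = 4.392%
Sterling Financial: (1 + 0.046/12)^12 − 1 = 4.698%
The highest effective annual rate is Sterling Financial at 4.698%.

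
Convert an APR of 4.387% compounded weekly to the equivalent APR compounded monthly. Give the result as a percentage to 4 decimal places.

EAR = (1 + 0.04387/52)^52 − 1 = 0.044827.
Solve (1 + r/12)^12 = 1.044827: r/12 = 1.044827^(1/12) − 1 = 0.003661, so r = 0.043932 = 4.3932%.

4.3932%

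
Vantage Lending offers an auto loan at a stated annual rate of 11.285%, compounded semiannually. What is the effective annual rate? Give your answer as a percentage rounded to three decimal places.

11.603%

EAR = (1 + 0.11285/2)^2 − 1.
= 1.116034 − 1 = 11.603%.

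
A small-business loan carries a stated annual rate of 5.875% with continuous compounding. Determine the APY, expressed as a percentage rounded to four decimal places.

6.0510%

With continuous compounding, EAR = e^0.05875 − 1.
e^0.05875 = 1.060510, so EAR = 0.060510 = 6.0510%.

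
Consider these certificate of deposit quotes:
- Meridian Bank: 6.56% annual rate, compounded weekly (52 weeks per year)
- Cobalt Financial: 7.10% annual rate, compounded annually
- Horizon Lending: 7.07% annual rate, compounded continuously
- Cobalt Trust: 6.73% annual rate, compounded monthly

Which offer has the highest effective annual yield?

Horizon Lending

Meridian Bank: (1 + 0.0656/52)^52 − 1 = 6.776%
Cobalt Financial: compounded annually, EAR = 7.100%
Horizon Lending: e^0.0707 − 1 = 7.326%
Cobalt Trust: (1 + 0.0673/12)^12 − 1 = 6.942%
The highest effective annual rate is Horizon Lending at 7.326%.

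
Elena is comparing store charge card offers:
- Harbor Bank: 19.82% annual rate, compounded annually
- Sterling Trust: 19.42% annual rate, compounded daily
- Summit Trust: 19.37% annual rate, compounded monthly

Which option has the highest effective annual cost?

Sterling Trust

Harbor Bank: compounded annually, EAR = 19.820%
Sterling Trust: (1 + 0.1942/365)^365 − 1 = 21.428%
Summit Trust: (1 + 0.1937/12)^12 − 1 = 21.186%
The highest effective annual rate is Sterling Trust at 21.428%.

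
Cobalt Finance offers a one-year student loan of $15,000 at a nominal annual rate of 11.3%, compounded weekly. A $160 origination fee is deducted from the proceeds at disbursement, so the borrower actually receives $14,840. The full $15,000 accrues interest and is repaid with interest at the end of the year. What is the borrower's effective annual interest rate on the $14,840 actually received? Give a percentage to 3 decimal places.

13.156%

Amount owed after one year: 15,000 × (1 + 0.113/52)^52 = 15,000 × 1.119495 = $16,792.42.
Effective rate on net proceeds: 16,792.42 / 14,840 − 1 = 0.131565 = 13.156%.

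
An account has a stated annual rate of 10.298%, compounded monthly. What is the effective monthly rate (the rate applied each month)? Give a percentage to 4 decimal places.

With a nominal annual rate compounded monthly, the periodic rate is the nominal rate divided by 12.
i = 0.10298 / 12 = 0.0085817 = 0.8582%.

0.8582%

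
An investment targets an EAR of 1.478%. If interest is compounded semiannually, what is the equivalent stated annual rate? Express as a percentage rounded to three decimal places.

(1 + r/2)^2 − 1 = 0.01478, so 1 + r/2 = 1.01478^(1/2).
r/2 = 0.007363, so r = 0.014726 = 1.473%.

1.473%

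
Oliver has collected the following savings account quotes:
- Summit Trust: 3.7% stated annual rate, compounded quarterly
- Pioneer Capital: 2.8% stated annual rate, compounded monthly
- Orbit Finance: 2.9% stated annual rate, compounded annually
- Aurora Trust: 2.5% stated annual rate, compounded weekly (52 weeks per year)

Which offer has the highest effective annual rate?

Summit Trust: (1 + 0.037/4)^4 − 1 = 3.752%
Pioneer Capital: (1 + 0.028/12)^12 − 1 = 2.836%
Orbit Finance: compounded annually, EAR = 2.900%
Aurora Trust: (1 + 0.025/52)^52 − 1 = 2.531%
The highest effective annual rate is Summit Trust at 3.752%.

Summit Trust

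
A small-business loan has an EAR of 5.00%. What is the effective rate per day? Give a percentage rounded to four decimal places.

The per-day rate i satisfies (1 + i)^365 = 1 + 0.0500.
i = 1.0500^(1/365) − 1 = 0.0001337 = 0.0134%.

0.0134%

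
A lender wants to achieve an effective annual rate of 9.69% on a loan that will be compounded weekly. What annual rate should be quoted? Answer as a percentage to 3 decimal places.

(1 + r/52)^52 − 1 = 0.0969, so 1 + r/52 = 1.0969^(1/52).
r/52 = 0.001780, so r = 0.092570 = 9.257%.

9.257%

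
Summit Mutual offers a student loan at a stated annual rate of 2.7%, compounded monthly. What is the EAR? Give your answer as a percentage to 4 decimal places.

2.7337%

EAR = (1 + 0.027/12)^12 − 1.
= 1.027337 − 1 = 2.7337%.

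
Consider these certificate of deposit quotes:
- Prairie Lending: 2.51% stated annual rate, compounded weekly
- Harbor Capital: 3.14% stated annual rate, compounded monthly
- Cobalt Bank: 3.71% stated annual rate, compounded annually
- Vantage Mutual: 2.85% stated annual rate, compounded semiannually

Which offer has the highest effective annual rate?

Cobalt Bank

Prairie Lending: (1 + 0.0251/52)^52 − 1 = 2.541%
Harbor Capital: (1 + 0.0314/12)^12 − 1 = 3.186%
Cobalt Bank: compounded annually, EAR = 3.710%
Vantage Mutual: (1 + 0.0285/2)^2 − 1 = 2.870%
The highest effective annual rate is Cobalt Bank at 3.710%.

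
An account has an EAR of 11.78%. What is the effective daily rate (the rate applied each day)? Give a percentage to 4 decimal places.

The per-day rate i satisfies (1 + i)^365 = 1 + 0.1178.
i = 1.1178^(1/365) − 1 = 0.0003051 = 0.0305%.

0.0305%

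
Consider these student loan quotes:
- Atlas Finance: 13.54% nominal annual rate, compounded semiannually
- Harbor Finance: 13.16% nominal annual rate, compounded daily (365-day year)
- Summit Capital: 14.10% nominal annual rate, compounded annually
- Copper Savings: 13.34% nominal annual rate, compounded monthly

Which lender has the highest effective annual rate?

Atlas Finance: (1 + 0.1354/2)^2 − 1 = 13.998%
Harbor Finance: (1 + 0.1316/365)^365 − 1 = 14.062%
Summit Capital: compounded annually, EAR = 14.100%
Copper Savings: (1 + 0.1334/12)^12 − 1 = 14.187%
The highest effective annual rate is Copper Savings at 14.187%.

Copper Savings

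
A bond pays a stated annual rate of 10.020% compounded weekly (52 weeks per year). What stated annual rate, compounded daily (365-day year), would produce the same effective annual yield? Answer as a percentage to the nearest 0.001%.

EAR = (1 + 0.10020/52)^52 − 1 = 0.105285.
Solve (1 + r/365)^365 = 1.105285: r/365 = 1.105285^(1/365) − 1 = 0.000274, so r = 0.100117 = 10.012%.

10.012%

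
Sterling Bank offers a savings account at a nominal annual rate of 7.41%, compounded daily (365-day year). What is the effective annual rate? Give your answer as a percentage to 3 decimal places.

EAR = (1 + 0.0741/365)^365 − 1.
= 1.076906 − 1 = 7.691%.

7.691%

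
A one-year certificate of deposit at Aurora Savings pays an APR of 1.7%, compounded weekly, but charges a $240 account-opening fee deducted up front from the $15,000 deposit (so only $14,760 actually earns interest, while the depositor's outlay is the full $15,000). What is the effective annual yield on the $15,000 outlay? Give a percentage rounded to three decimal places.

0.087%

Value after one year: 14,760 × (1 + 0.017/52)^52 = 14,760 × 1.017142 = $15,013.02.
Effective yield on the $15,000 outlay: 15,013.02 / 15,000 − 1 = 0.000868 = 0.087%.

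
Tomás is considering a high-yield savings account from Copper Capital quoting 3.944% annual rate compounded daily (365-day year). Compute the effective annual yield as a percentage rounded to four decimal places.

4.0226%

EAR = (1 + 0.03944/365)^365 − 1.
= (1 + 0.000108)^365 − 1 = 1.040226 − 1 = 4.0226%.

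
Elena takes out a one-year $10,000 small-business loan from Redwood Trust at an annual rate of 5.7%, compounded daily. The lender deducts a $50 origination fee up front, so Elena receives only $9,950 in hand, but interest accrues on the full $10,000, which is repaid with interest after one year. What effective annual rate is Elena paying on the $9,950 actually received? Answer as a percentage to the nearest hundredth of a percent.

Amount owed after one year: 10,000 × (1 + 0.057/365)^365 = 10,000 × 1.058651 = $10,586.51.
Effective rate on net proceeds: 10,586.51 / 9,950 − 1 = 0.063971 = 6.40%.

6.40%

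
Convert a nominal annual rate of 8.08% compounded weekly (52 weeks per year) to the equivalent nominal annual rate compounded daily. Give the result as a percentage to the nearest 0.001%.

8.075%

EAR = (1 + 0.0808/52)^52 − 1 = 0.084086.
Solve (1 + r/365)^365 = 1.084086: r/365 = 1.084086^(1/365) − 1 = 0.000221, so r = 0.080746 = 8.075%.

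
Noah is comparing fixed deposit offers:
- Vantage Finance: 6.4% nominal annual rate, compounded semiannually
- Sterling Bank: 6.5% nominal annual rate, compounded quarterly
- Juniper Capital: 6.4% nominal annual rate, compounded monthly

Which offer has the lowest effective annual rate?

Vantage Finance: (1 + 0.064/2)^2 − 1 = 6.502%
Sterling Bank: (1 + 0.065/4)^4 − 1 = 6.660%
Juniper Capital: (1 + 0.064/12)^12 − 1 = 6.591%
The lowest effective annual rate is Vantage Finance at 6.502%.

Vantage Finance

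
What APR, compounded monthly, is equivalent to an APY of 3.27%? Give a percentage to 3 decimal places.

3.222%

(1 + r/12)^12 − 1 = 0.0327, so 1 + r/12 = 1.0327^(1/12).
r/12 = 0.002685, so r = 0.032220 = 3.222%.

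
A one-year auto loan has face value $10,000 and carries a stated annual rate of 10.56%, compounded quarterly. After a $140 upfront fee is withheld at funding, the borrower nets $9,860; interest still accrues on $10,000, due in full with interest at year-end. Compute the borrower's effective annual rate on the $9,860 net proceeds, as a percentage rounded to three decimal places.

Amount owed after one year: 10,000 × (1 + 0.1056/4)^4 = 10,000 × 1.109856 = $11,098.56.
Effective rate on net proceeds: 11,098.56 / 9,860 − 1 = 0.125614 = 12.561%.

12.561%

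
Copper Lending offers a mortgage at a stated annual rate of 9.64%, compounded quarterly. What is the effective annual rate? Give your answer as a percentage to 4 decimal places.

EAR = (1 + 0.0964/4)^4 − 1.
= (1 + 0.024100)^4 − 1 = 1.099941 − 1 = 9.9941%.

9.9941%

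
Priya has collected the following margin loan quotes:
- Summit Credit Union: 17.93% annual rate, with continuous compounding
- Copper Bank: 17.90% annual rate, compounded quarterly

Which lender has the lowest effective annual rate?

Copper Bank

Summit Credit Union: e^0.1793 − 1 = 19.638%
Copper Bank: (1 + 0.1790/4)^4 − 1 = 19.138%
The lowest effective annual rate is Copper Bank at 19.138%.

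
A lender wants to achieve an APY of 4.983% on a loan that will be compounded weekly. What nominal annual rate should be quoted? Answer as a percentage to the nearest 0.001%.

4.865%

(1 + r/52)^52 − 1 = 0.04983, so 1 + r/52 = 1.04983^(1/52).
r/52 = 0.000936, so r = 0.048651 = 4.865%.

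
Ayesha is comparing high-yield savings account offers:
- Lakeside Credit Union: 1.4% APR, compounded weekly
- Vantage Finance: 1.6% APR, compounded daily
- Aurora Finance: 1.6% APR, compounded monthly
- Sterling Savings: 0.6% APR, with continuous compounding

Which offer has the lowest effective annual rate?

Sterling Savings

Lakeside Credit Union: (1 + 0.014/52)^52 − 1 = 1.410%
Vantage Finance: (1 + 0.016/365)^365 − 1 = 1.613%
Aurora Finance: (1 + 0.016/12)^12 − 1 = 1.612%
Sterling Savings: e^0.006 − 1 = 0.602%
The lowest effective annual rate is Sterling Savings at 0.602%.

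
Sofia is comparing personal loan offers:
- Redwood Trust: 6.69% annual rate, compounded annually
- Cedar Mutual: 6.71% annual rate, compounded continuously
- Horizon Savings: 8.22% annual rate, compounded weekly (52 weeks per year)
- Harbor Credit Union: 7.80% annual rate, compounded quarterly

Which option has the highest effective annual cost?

Redwood Trust: compounded annually, EAR = 6.690%
Cedar Mutual: e^0.0671 − 1 = 6.940%
Horizon Savings: (1 + 0.0822/52)^52 − 1 = 8.560%
Harbor Credit Union: (1 + 0.0780/4)^4 − 1 = 8.031%
The highest effective annual rate is Horizon Savings at 8.560%.

Horizon Savings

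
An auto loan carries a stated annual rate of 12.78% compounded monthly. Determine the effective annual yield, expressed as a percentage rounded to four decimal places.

EAR = (1 + 0.1278/12)^12 − 1.
= 1.135558 − 1 = 13.5558%.

13.5558%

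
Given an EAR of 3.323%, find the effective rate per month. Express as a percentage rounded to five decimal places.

0.27279%

The per-month rate i satisfies (1 + i)^12 = 1 + 0.03323.
i = 1.03323^(1/12) − 1 = 0.0027279 = 0.27279%.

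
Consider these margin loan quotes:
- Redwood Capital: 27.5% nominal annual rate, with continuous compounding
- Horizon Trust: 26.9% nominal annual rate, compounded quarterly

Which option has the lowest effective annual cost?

Redwood Capital: e^0.275 − 1 = 31.653%
Horizon Trust: (1 + 0.269/4)^4 − 1 = 29.737%
The lowest effective annual rate is Horizon Trust at 29.737%.

Horizon Trust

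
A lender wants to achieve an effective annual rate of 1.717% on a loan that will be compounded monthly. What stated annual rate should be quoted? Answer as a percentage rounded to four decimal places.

1.7036%

(1 + r/12)^12 − 1 = 0.01717, so 1 + r/12 = 1.01717^(1/12).
r/12 = 0.001420, so r = 0.017036 = 1.7036%.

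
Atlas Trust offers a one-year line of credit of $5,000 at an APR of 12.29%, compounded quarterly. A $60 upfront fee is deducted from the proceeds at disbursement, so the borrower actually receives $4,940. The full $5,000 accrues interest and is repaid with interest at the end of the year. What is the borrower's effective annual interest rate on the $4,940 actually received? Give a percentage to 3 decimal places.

Amount owed after one year: 5,000 × (1 + 0.1229/4)^4 = 5,000 × 1.128681 = $5,643.41.
Effective rate on net proceeds: 5,643.41 / 4,940 − 1 = 0.142390 = 14.239%.

14.239%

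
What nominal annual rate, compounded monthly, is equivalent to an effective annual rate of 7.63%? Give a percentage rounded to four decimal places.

7.3755%

(1 + r/12)^12 − 1 = 0.0763, so 1 + r/12 = 1.0763^(1/12).
r/12 = 0.006146, so r = 0.073755 = 7.3755%.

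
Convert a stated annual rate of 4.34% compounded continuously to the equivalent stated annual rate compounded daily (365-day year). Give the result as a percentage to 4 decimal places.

EAR under continuous compounding: e^0.0434 − 1 = 0.044356.
Solve (1 + r/365)^365 = 1.044356: r/365 = 1.044356^(1/365) − 1 = 0.000119, so r = 0.043403 = 4.3403%.

4.3403%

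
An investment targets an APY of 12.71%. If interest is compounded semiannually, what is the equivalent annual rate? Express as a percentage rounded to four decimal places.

(1 + r/2)^2 − 1 = 0.1271, so 1 + r/2 = 1.1271^(1/2).
r/2 = 0.061650, so r = 0.123299 = 12.3299%.

12.3299%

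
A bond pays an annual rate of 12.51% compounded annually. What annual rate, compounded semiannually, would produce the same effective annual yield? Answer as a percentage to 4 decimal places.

Compounded annually, EAR = nominal = 0.125100.
Solve (1 + r/2)^2 = 1.125100: r/2 = 1.125100^(1/2) − 1 = 0.060707, so r = 0.121415 = 12.1415%.

12.1415%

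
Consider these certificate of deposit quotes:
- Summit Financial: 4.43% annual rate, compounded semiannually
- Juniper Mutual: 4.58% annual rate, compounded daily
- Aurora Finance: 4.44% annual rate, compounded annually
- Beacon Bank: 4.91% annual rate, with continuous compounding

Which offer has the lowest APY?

Summit Financial: (1 + 0.0443/2)^2 − 1 = 4.479%
Juniper Mutual: (1 + 0.0458/365)^365 − 1 = 4.686%
Aurora Finance: compounded annually, EAR = 4.440%
Beacon Bank: e^0.0491 − 1 = 5.033%
The lowest effective annual rate is Aurora Finance at 4.440%.

Aurora Finance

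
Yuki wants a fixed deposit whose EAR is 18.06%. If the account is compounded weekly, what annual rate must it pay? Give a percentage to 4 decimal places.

(1 + r/52)^52 − 1 = 0.1806, so 1 + r/52 = 1.1806^(1/52).
r/52 = 0.003198, so r = 0.166288 = 16.6288%.

16.6288%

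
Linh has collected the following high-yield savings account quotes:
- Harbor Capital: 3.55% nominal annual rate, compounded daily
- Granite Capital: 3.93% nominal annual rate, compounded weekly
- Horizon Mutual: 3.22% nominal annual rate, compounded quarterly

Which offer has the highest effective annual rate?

Harbor Capital: (1 + 0.0355/365)^365 − 1 = 3.614%
Granite Capital: (1 + 0.0393/52)^52 − 1 = 4.007%
Horizon Mutual: (1 + 0.0322/4)^4 − 1 = 3.259%
The highest effective annual rate is Granite Capital at 4.007%.

Granite Capital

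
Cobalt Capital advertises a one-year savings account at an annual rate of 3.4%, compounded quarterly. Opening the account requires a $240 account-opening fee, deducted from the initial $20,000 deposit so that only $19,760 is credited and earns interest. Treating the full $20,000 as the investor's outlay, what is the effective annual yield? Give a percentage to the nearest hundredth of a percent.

Value after one year: 19,760 × (1 + 0.034/4)^4 = 19,760 × 1.034436 = $20,440.45.
Effective yield on the $20,000 outlay: 20,440.45 / 20,000 − 1 = 0.022023 = 2.20%.

2.20%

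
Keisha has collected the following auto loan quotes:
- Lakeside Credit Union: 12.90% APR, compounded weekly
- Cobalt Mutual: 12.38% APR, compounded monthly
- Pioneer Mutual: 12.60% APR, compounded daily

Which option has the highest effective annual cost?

Lakeside Credit Union: (1 + 0.1290/52)^52 − 1 = 13.751%
Cobalt Mutual: (1 + 0.1238/12)^12 − 1 = 13.107%
Pioneer Mutual: (1 + 0.1260/365)^365 − 1 = 13.426%
The highest effective annual rate is Lakeside Credit Union at 13.751%.

Lakeside Credit Union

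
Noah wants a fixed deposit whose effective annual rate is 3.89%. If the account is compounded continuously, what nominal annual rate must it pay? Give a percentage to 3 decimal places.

3.816%

Continuous: nominal r satisfies e^r − 1 = 0.0389.
r = ln(1 + 0.0389) = ln(1.0389) = 0.038162 = 3.816%.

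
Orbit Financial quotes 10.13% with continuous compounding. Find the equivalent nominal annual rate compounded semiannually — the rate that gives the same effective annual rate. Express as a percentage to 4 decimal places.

EAR under continuous compounding: e^0.1013 − 1 = 0.106609.
Solve (1 + r/2)^2 = 1.106609: r/2 = 1.106609^(1/2) − 1 = 0.051955, so r = 0.103909 = 10.3909%.

10.3909%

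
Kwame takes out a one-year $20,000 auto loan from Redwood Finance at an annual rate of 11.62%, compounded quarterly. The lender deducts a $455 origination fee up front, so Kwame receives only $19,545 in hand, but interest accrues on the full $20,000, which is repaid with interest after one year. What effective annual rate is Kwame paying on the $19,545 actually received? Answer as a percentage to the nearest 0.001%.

14.747%

Amount owed after one year: 20,000 × (1 + 0.1162/4)^4 = 20,000 × 1.121362 = $22,427.24.
Effective rate on net proceeds: 22,427.24 / 19,545 − 1 = 0.147467 = 14.747%.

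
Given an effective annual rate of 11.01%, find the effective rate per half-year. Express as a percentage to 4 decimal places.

The per-half-year rate i satisfies (1 + i)^2 = 1 + 0.1101.
i = 1.1101^(1/2) − 1 = 0.0536128 = 5.3613%.

5.3613%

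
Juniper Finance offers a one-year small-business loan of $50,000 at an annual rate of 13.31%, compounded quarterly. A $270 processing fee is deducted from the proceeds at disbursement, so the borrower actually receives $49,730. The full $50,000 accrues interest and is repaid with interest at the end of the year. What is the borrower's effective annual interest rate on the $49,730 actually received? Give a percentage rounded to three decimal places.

Amount owed after one year: 50,000 × (1 + 0.1331/4)^4 = 50,000 × 1.139892 = $56,994.60.
Effective rate on net proceeds: 56,994.60 / 49,730 − 1 = 0.146081 = 14.608%.

14.608%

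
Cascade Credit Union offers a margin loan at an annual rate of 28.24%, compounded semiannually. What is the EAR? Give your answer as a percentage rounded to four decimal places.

30.2337%

EAR = (1 + 0.2824/2)^2 − 1.
= 1.302337 − 1 = 30.2337%.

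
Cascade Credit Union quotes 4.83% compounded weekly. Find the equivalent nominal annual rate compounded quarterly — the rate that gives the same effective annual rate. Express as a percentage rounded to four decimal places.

4.8570%

EAR = (1 + 0.0483/52)^52 − 1 = 0.049462.
Solve (1 + r/4)^4 = 1.049462: r/4 = 1.049462^(1/4) − 1 = 0.012143, so r = 0.048570 = 4.8570%.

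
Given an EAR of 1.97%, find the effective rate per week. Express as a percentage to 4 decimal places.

The per-week rate i satisfies (1 + i)^52 = 1 + 0.0197.
i = 1.0197^(1/52) − 1 = 0.0003752 = 0.0375%.

0.0375%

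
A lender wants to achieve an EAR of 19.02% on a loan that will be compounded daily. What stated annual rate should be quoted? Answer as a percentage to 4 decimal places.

(1 + r/365)^365 − 1 = 0.1902, so 1 + r/365 = 1.1902^(1/365).
r/365 = 0.000477, so r = 0.174163 = 17.4163%.

17.4163%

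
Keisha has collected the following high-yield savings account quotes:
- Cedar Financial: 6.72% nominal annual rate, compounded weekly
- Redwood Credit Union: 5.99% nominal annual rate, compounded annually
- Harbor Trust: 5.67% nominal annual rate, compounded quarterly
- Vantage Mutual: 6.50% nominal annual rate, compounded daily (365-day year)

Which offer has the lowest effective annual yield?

Cedar Financial: (1 + 0.0672/52)^52 − 1 = 6.946%
Redwood Credit Union: compounded annually, EAR = 5.990%
Harbor Trust: (1 + 0.0567/4)^4 − 1 = 5.792%
Vantage Mutual: (1 + 0.0650/365)^365 − 1 = 6.715%
The lowest effective annual rate is Harbor Trust at 5.792%.

Harbor Trust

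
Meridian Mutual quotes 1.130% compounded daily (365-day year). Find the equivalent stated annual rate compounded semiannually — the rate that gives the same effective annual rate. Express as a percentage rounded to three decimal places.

1.133%

EAR = (1 + 0.01130/365)^365 − 1 = 0.011364.
Solve (1 + r/2)^2 = 1.011364: r/2 = 1.011364^(1/2) − 1 = 0.005666, so r = 0.011332 = 1.133%.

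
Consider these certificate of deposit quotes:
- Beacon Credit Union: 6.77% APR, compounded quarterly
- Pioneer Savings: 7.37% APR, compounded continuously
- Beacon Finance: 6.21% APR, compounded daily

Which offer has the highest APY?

Beacon Credit Union: (1 + 0.0677/4)^4 − 1 = 6.944%
Pioneer Savings: e^0.0737 − 1 = 7.648%
Beacon Finance: (1 + 0.0621/365)^365 − 1 = 6.406%
The highest effective annual rate is Pioneer Savings at 7.648%.

Pioneer Savings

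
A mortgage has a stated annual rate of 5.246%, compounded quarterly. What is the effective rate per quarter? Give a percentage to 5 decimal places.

1.31150%

With a nominal annual rate compounded quarterly, the periodic rate is the nominal rate divided by 4.
i = 0.05246 / 4 = 0.0131150 = 1.31150%.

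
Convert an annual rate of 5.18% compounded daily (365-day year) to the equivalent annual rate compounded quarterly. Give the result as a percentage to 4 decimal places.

5.2133%

EAR = (1 + 0.0518/365)^365 − 1 = 0.053161.
Solve (1 + r/4)^4 = 1.053161: r/4 = 1.053161^(1/4) − 1 = 0.013033, so r = 0.052133 = 5.2133%.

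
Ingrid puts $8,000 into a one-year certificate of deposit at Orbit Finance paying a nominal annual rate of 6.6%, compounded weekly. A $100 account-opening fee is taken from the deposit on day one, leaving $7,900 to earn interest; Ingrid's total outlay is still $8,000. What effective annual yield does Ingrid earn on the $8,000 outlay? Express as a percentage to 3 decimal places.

Value after one year: 7,900 × (1 + 0.066/52)^52 = 7,900 × 1.068182 = $8,438.64.
Effective yield on the $8,000 outlay: 8,438.64 / 8,000 − 1 = 0.054830 = 5.483%.

5.483%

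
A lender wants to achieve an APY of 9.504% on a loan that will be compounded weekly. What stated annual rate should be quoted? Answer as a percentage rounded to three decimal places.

(1 + r/52)^52 − 1 = 0.09504, so 1 + r/52 = 1.09504^(1/52).
r/52 = 0.001748, so r = 0.090870 = 9.087%.

9.087%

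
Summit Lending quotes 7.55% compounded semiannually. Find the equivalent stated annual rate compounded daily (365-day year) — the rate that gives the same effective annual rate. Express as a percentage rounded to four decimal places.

EAR = (1 + 0.0755/2)^2 − 1 = 0.076925.
Solve (1 + r/365)^365 = 1.076925: r/365 = 1.076925^(1/365) − 1 = 0.000203, so r = 0.074117 = 7.4117%.

7.4117%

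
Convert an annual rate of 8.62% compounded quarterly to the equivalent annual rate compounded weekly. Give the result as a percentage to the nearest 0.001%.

8.535%

EAR = (1 + 0.0862/4)^4 − 1 = 0.089027.
Solve (1 + r/52)^52 = 1.089027: r/52 = 1.089027^(1/52) − 1 = 0.001641, so r = 0.085354 = 8.535%.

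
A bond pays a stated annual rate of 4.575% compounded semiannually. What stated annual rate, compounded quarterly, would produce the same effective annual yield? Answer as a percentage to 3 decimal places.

4.549%

EAR = (1 + 0.04575/2)^2 − 1 = 0.046273.
Solve (1 + r/4)^4 = 1.046273: r/4 = 1.046273^(1/4) − 1 = 0.011373, so r = 0.045491 = 4.549%.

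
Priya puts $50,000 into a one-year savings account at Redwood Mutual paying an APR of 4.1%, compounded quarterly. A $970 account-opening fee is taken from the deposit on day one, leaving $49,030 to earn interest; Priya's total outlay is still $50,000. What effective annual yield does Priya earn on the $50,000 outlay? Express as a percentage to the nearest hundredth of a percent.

Value after one year: 49,030 × (1 + 0.041/4)^4 = 49,030 × 1.041635 = $51,071.35.
Effective yield on the $50,000 outlay: 51,071.35 / 50,000 − 1 = 0.021427 = 2.14%.

2.14%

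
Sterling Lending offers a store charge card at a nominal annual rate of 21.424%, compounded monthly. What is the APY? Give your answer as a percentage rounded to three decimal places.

EAR = (1 + 0.21424/12)^12 − 1.
= 1.236581 − 1 = 23.658%.

23.658%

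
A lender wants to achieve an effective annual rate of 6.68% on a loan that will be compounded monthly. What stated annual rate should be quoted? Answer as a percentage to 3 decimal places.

6.484%

(1 + r/12)^12 − 1 = 0.0668, so 1 + r/12 = 1.0668^(1/12).
r/12 = 0.005403, so r = 0.064838 = 6.484%.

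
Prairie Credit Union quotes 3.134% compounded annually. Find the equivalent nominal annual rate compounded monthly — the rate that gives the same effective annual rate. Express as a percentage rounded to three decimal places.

3.090%

Compounded annually, EAR = nominal = 0.031340.
Solve (1 + r/12)^12 = 1.031340: r/12 = 1.031340^(1/12) − 1 = 0.002575, so r = 0.030899 = 3.090%.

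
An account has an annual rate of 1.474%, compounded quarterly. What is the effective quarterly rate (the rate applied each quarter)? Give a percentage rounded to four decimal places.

0.3685%

With a nominal annual rate compounded quarterly, the periodic rate is the nominal rate divided by 4.
i = 0.01474 / 4 = 0.0036850 = 0.3685%.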